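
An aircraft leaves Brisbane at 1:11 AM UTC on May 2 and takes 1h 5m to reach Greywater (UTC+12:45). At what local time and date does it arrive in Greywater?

Departure is given in UTC: 1:11 AM on May 2.
Add 1 hour 5 minutes → 2:16 AM UTC.
Greywater is UTC+12:45: 2:16 AM + 12:45 = 3:01 PM on May 2.

3:01 PM on May 2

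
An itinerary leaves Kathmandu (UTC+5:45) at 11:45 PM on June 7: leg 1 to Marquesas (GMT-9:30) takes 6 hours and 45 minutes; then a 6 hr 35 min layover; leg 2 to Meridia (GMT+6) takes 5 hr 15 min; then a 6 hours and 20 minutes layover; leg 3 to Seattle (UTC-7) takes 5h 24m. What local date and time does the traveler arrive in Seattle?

5:19 PM on June 8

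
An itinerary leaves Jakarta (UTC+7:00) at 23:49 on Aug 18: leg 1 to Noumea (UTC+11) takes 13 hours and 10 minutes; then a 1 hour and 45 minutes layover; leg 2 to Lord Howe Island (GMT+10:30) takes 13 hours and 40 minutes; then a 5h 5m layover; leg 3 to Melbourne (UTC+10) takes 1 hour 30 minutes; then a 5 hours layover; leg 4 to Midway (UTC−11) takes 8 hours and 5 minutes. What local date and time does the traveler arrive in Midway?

06:04 on August 20

Convert departure to UTC: 23:49 − 7:00 = 16:49 UTC on Aug 18.
Add 13 hours 10 minutes leg 1 → 05:59 UTC (Aug 19).
Add 1 hour 45 minutes layover in Noumea → 07:44 UTC.
Add 13 hours 40 minutes leg 2 → 21:24 UTC.
Add 5 hours and 5 minutes layover in Lord Howe Island → 02:29 UTC (Aug 20).
Add 1 hour and 30 minutes leg 3 → 03:59 UTC.
Add 5 hours layover in Melbourne → 08:59 UTC.
Add 8 hours 5 minutes leg 4 → 17:04 UTC.
Midway is UTC−11:00, so local arrival = 17:04 − 11:00 = 06:04 on Aug 20.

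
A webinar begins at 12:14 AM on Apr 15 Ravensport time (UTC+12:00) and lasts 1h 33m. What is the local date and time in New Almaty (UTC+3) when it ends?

Convert start to UTC: 12:14 AM − 12:00 = 12:14 PM UTC on Apr 14.
Add 1 hour and 33 minutes duration → 1:47 PM UTC.
New Almaty is UTC+3:00, so local end time = 1:47 PM + 3:00 = 4:47 PM on Apr 14.

4:47 PM on Apr 14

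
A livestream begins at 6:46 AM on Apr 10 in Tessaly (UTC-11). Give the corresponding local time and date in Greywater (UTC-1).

Greywater is 10:00 ahead of Tessaly.
Shift by the zone difference: 6:46 AM + 10:00 = 4:46 PM on Apr 10 in Greywater.

4:46 PM on April 10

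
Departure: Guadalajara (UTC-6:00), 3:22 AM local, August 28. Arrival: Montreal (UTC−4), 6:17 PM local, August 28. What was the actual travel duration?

12 hours 55 minutes

Montreal is 2:00 ahead of Guadalajara.
Clock-face elapsed time (ignoring zones) is 14 hours 55 minutes.
Actual elapsed = 14 hours 55 minutes − 2:00 = 12 hours 55 minutes.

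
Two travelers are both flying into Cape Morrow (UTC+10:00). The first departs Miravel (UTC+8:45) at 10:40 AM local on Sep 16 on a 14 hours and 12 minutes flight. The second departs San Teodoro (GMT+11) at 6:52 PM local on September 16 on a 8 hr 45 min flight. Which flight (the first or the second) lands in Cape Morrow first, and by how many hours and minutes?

Flight 1 in UTC: 10:40 AM − 8:45 = 1:55 AM on Sep 16.
+14 hours and 12 minutes → arrive 4:07 PM UTC on Sep 16.
Flight 2 in UTC: 6:52 PM − 11:00 = 7:52 AM on Sep 16.
+8 hours 45 minutes → arrive 4:37 PM UTC on Sep 16.
Flight 1 lands earlier by 30 minutes.

the first, by 30 minutes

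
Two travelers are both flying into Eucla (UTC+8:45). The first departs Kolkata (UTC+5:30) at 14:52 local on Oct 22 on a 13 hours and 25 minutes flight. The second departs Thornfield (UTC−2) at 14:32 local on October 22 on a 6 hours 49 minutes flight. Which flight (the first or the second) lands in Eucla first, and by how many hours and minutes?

the first, by 34 minutes

Flight 1 in UTC: 14:52 − 5:30 = 09:22 on Oct 22.
+13 hours 25 minutes → arrive 22:47 UTC on Oct 22.
Flight 2 in UTC: 14:32 + 2:00 = 16:32 on Oct 22.
+6 hours and 49 minutes → arrive 23:21 UTC on Oct 22.
Flight 1 lands earlier by 34 minutes.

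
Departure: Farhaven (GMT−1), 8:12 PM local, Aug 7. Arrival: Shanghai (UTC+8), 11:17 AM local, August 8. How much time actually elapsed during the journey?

6 hours 5 minutes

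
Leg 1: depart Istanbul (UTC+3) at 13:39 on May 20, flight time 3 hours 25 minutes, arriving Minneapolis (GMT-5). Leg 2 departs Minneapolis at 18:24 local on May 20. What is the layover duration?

9 hours 20 minutes

Convert departure to UTC: 13:39 − 3:00 = 10:39 UTC on May 20.
Add 3 hours and 25 minutes flight time → 14:04 UTC.
Minneapolis is UTC−5:00, so local arrival = 14:04 − 5:00 = 09:04 on May 20.
Layover = 18:24 − 09:04 = 9 hours 20 minutes.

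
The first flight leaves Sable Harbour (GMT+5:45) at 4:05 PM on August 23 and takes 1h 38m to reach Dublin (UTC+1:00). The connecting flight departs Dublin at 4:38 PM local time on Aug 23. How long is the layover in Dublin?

3 hours 40 minutes

Convert departure to UTC: 4:05 PM − 5:45 = 10:20 AM UTC on Aug 23.
Add 1 hour 38 minutes flight time → 11:58 AM UTC.
Dublin is UTC+1:00, so local arrival = 11:58 AM + 1:00 = 12:58 PM on Aug 23.
Layover = 4:38 PM − 12:58 PM = 3 hours 40 minutes.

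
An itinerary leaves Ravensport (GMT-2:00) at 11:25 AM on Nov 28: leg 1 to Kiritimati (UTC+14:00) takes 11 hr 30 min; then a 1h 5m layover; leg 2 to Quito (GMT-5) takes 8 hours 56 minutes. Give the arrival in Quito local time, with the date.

5:56 AM on November 29

Convert departure to UTC: 11:25 AM + 2:00 = 1:25 PM UTC on Nov 28.
Add 11 hours 30 minutes leg 1 → 12:55 AM UTC (Nov 29).
Add 1 hour 5 minutes layover in Kiritimati → 2:00 AM UTC.
Add 8 hours and 56 minutes leg 2 → 10:56 AM UTC.
Quito is UTC−5:00, so local arrival = 10:56 AM − 5:00 = 5:56 AM on Nov 29.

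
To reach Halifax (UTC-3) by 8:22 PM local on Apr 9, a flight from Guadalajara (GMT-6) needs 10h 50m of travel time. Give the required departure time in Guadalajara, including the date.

6:32 AM on April 9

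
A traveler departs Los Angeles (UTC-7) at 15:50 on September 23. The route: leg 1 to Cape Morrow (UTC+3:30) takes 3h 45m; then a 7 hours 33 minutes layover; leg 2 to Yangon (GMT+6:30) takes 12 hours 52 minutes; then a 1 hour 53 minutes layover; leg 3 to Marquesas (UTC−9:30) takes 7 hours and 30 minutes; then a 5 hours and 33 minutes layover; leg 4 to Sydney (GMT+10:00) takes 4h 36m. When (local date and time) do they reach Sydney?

Convert departure to UTC: 15:50 + 7:00 = 22:50 UTC on Sep 23.
Add 3 hours and 45 minutes leg 1 → 02:35 UTC (Sep 24).
Add 7 hours 33 minutes layover in Cape Morrow → 10:08 UTC.
Add 12 hours 52 minutes leg 2 → 23:00 UTC.
Add 1 hour 53 minutes layover in Yangon → 00:53 UTC (Sep 25).
Add 7 hours 30 minutes leg 3 → 08:23 UTC.
Add 5 hours and 33 minutes layover in Marquesas → 13:56 UTC.
Add 4 hours 36 minutes leg 4 → 18:32 UTC.
Sydney is UTC+10:00, so local arrival = 18:32 + 10:00 = 04:32 on Sep 26.

04:32 on September 26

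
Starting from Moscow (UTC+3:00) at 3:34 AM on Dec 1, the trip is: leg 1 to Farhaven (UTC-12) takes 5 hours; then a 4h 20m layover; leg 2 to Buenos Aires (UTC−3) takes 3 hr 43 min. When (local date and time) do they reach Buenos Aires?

10:37 AM on Dec 1

Convert departure to UTC: 3:34 AM − 3:00 = 12:34 AM UTC on Dec 1.
Add 5 hours leg 1 → 5:34 AM UTC.
Add 4 hours and 20 minutes layover in Farhaven → 9:54 AM UTC.
Add 3 hours 43 minutes leg 2 → 1:37 PM UTC.
Buenos Aires is UTC−3:00, so local arrival = 1:37 PM − 3:00 = 10:37 AM on Dec 1.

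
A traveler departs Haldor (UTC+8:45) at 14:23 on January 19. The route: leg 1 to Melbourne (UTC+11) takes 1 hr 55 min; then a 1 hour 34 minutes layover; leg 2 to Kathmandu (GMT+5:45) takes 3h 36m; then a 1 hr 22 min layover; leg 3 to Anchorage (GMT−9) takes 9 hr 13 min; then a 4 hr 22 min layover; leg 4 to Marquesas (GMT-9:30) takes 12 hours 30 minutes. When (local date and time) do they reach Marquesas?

06:40 on January 20

Convert departure to UTC: 14:23 − 8:45 = 05:38 UTC on Jan 19.
Add 1 hour and 55 minutes leg 1 → 07:33 UTC.
Add 1 hour 34 minutes layover in Melbourne → 09:07 UTC.
Add 3 hours 36 minutes leg 2 → 12:43 UTC.
Add 1 hour and 22 minutes layover in Kathmandu → 14:05 UTC.
Add 9 hours 13 minutes leg 3 → 23:18 UTC.
Add 4 hours and 22 minutes layover in Anchorage → 03:40 UTC (Jan 20).
Add 12 hours and 30 minutes leg 4 → 16:10 UTC.
Marquesas is UTC−9:30, so local arrival = 16:10 − 9:30 = 06:40 on Jan 20.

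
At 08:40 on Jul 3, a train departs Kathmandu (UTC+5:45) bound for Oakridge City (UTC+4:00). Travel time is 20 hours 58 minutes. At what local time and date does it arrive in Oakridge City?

03:53 on Jul 4

Convert departure to UTC: 08:40 − 5:45 = 02:55 UTC on Jul 3.
Add 20 hours 58 minutes travel time → 23:53 UTC.
Oakridge City is UTC+4:00, so local arrival = 23:53 + 4:00 = 03:53 on Jul 4.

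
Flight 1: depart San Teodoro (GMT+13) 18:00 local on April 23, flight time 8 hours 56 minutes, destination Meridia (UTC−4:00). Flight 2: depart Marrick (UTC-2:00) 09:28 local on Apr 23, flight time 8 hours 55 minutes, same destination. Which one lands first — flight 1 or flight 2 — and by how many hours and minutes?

Flight 1 in UTC: 18:00 − 13:00 = 05:00 on Apr 23.
+8 hours and 56 minutes → arrive 13:56 UTC on Apr 23.
Flight 2 in UTC: 09:28 + 2:00 = 11:28 on Apr 23.
+8 hours 55 minutes → arrive 20:23 UTC on Apr 23.
Flight 1 lands earlier by 6 hours 27 minutes.

the first, by 6 hours 27 minutes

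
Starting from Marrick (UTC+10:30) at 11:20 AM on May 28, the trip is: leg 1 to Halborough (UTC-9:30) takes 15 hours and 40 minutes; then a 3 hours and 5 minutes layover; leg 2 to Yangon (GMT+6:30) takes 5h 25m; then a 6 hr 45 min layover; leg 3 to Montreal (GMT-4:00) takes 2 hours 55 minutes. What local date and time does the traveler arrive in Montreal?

6:40 AM on May 29

Convert departure to UTC: 11:20 AM − 10:30 = 12:50 AM UTC on May 28.
Add 15 hours and 40 minutes leg 1 → 4:30 PM UTC.
Add 3 hours 5 minutes layover in Halborough → 7:35 PM UTC.
Add 5 hours 25 minutes leg 2 → 1:00 AM UTC (May 29).
Add 6 hours and 45 minutes layover in Yangon → 7:45 AM UTC.
Add 2 hours and 55 minutes leg 3 → 10:40 AM UTC.
Montreal is UTC−4:00, so local arrival = 10:40 AM − 4:00 = 6:40 AM on May 29.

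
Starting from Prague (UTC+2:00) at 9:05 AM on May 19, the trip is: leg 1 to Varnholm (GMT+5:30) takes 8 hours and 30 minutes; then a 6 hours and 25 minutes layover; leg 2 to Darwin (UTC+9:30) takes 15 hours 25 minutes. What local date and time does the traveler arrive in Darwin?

10:55 PM on May 20

Convert departure to UTC: 9:05 AM − 2:00 = 7:05 AM UTC on May 19.
Add 8 hours 30 minutes leg 1 → 3:35 PM UTC.
Add 6 hours 25 minutes layover in Varnholm → 10:00 PM UTC.
Add 15 hours and 25 minutes leg 2 → 1:25 PM UTC (May 20).
Darwin is UTC+9:30, so local arrival = 1:25 PM + 9:30 = 10:55 PM on May 20.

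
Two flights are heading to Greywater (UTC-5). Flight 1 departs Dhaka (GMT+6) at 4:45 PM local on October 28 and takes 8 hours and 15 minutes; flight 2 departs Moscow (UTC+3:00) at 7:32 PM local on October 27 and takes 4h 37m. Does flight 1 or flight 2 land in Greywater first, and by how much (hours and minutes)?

the second, by 21 hours 51 minutes

Flight 1 in UTC: 4:45 PM − 6:00 = 10:45 AM on Oct 28.
+8 hours and 15 minutes → arrive 7:00 PM UTC on Oct 28.
Flight 2 in UTC: 7:32 PM − 3:00 = 4:32 PM on Oct 27.
+4 hours and 37 minutes → arrive 9:09 PM UTC on Oct 27.
Flight 2 lands earlier by 21 hours 51 minutes.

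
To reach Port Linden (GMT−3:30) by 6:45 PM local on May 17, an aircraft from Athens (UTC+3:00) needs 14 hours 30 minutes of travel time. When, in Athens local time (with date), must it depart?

Target arrival in UTC: 6:45 PM + 3:30 = 10:15 PM on May 17.
Subtract 14 hours and 30 minutes → departure 7:45 AM UTC on May 17.
Athens is UTC+3:00: 7:45 AM + 3:00 = 10:45 AM on May 17.

10:45 AM on May 17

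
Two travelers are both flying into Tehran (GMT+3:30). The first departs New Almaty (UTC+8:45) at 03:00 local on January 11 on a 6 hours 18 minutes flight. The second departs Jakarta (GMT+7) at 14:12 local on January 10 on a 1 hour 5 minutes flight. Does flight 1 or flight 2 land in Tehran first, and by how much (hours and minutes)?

Flight 1 in UTC: 03:00 − 8:45 = 18:15 on Jan 10.
+6 hours and 18 minutes → arrive 00:33 UTC on Jan 11.
Flight 2 in UTC: 14:12 − 7:00 = 07:12 on Jan 10.
+1 hour and 5 minutes → arrive 08:17 UTC on Jan 10.
Flight 2 lands earlier by 16 hours 16 minutes.

the second, by 16 hours 16 minutes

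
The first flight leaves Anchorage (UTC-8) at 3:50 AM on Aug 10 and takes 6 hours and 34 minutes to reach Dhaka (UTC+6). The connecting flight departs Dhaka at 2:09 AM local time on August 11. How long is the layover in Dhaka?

1 hour 45 minutes

Convert departure to UTC: 3:50 AM + 8:00 = 11:50 AM UTC on Aug 10.
Add 6 hours 34 minutes flight time → 6:24 PM UTC.
Dhaka is UTC+6:00, so local arrival = 6:24 PM + 6:00 = 12:24 AM on Aug 11.
Layover = 2:09 AM − 12:24 AM = 1 hour 45 minutes.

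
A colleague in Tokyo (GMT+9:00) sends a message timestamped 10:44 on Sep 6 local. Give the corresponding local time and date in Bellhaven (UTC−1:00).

00:44 on September 6

Bellhaven is 10:00 behind Tokyo.
Shift by the zone difference: 10:44 − 10:00 = 00:44 on Sep 6 in Bellhaven.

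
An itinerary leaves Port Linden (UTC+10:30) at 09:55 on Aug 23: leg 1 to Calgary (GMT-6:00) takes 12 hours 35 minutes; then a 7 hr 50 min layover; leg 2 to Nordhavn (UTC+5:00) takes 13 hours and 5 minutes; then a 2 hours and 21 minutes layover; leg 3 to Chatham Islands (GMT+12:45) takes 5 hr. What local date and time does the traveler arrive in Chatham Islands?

05:01 on August 25

Convert departure to UTC: 09:55 − 10:30 = 23:25 UTC on Aug 22.
Add 12 hours 35 minutes leg 1 → 12:00 UTC (Aug 23).
Add 7 hours and 50 minutes layover in Calgary → 19:50 UTC.
Add 13 hours 5 minutes leg 2 → 08:55 UTC (Aug 24).
Add 2 hours 21 minutes layover in Nordhavn → 11:16 UTC.
Add 5 hours leg 3 → 16:16 UTC.
Chatham Islands is UTC+12:45, so local arrival = 16:16 + 12:45 = 05:01 on Aug 25.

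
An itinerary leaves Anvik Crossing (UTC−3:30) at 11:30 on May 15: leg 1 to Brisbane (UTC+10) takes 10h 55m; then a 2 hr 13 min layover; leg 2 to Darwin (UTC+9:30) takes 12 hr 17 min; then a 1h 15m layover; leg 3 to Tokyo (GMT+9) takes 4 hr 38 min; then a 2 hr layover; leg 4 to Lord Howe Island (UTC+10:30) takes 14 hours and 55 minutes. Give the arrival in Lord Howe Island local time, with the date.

Convert departure to UTC: 11:30 + 3:30 = 15:00 UTC on May 15.
Add 10 hours 55 minutes leg 1 → 01:55 UTC (May 16).
Add 2 hours and 13 minutes layover in Brisbane → 04:08 UTC.
Add 12 hours and 17 minutes leg 2 → 16:25 UTC.
Add 1 hour and 15 minutes layover in Darwin → 17:40 UTC.
Add 4 hours and 38 minutes leg 3 → 22:18 UTC.
Add 2 hours layover in Tokyo → 00:18 UTC (May 17).
Add 14 hours 55 minutes leg 4 → 15:13 UTC.
Lord Howe Island is UTC+10:30, so local arrival = 15:13 + 10:30 = 01:43 on May 18.

01:43 on May 18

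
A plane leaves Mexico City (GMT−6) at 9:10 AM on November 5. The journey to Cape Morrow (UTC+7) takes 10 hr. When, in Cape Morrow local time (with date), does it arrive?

8:10 AM on Nov 6

Cape Morrow is 13:00 ahead of Mexico City.
After 10 hours it is 7:10 PM in Mexico City.
Shift by the zone difference: 7:10 PM + 13:00 = 8:10 AM on Nov 6 in Cape Morrow.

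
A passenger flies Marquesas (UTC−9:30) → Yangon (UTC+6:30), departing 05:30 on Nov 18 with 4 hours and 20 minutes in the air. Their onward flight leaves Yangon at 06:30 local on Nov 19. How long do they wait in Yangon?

Convert departure to UTC: 05:30 + 9:30 = 15:00 UTC on Nov 18.
Add 4 hours 20 minutes flight time → 19:20 UTC.
Yangon is UTC+6:30, so local arrival = 19:20 + 6:30 = 01:50 on Nov 19.
Layover = 06:30 − 01:50 = 4 hours 40 minutes.

4 hours 40 minutes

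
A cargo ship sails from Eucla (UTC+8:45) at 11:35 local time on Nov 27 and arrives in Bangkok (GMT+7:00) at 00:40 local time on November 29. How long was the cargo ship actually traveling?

Departure in UTC: 11:35 − 8:45 = 02:50 on Nov 27.
Arrival in UTC: 00:40 − 7:00 = 17:40 on Nov 28.
Elapsed = 17:40 − 02:50 (+1 day) = 38 hours 50 minutes.

38 hours 50 minutes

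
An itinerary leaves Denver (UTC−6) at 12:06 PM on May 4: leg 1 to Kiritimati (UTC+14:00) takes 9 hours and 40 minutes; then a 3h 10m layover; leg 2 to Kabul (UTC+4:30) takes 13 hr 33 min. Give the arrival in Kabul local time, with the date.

Convert departure to UTC: 12:06 PM + 6:00 = 6:06 PM UTC on May 4.
Add 9 hours and 40 minutes leg 1 → 3:46 AM UTC (May 5).
Add 3 hours and 10 minutes layover in Kiritimati → 6:56 AM UTC.
Add 13 hours 33 minutes leg 2 → 8:29 PM UTC.
Kabul is UTC+4:30, so local arrival = 8:29 PM + 4:30 = 12:59 AM on May 6.

12:59 AM on May 6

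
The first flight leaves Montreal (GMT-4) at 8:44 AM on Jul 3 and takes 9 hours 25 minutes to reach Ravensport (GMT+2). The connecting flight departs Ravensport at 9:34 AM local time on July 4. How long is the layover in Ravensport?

9 hours 25 minutes

Convert departure to UTC: 8:44 AM + 4:00 = 12:44 PM UTC on Jul 3.
Add 9 hours and 25 minutes flight time → 10:09 PM UTC.
Ravensport is UTC+2:00, so local arrival = 10:09 PM + 2:00 = 12:09 AM on Jul 4.
Layover = 9:34 AM − 12:09 AM = 9 hours 25 minutes.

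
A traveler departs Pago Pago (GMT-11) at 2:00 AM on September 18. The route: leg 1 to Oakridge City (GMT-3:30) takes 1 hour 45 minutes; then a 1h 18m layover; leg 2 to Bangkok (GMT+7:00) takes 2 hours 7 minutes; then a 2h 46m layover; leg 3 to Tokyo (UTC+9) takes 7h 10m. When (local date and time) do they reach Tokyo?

1:06 PM on September 19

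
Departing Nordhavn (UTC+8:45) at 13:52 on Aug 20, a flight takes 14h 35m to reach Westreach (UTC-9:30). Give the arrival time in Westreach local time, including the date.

10:12 on Aug 20

Westreach is 18:15 behind Nordhavn.
After 14 hours and 35 minutes it is 04:27 (Aug 21) in Nordhavn.
Shift by the zone difference: 04:27 − 18:15 = 10:12 on Aug 20 in Westreach.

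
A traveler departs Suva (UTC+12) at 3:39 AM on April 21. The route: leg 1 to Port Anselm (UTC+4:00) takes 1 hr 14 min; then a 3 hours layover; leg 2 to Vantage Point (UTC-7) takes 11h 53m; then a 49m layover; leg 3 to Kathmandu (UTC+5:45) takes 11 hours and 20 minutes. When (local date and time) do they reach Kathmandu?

1:40 AM on April 22

Convert departure to UTC: 3:39 AM − 12:00 = 3:39 PM UTC on Apr 20.
Add 1 hour and 14 minutes leg 1 → 4:53 PM UTC.
Add 3 hours layover in Port Anselm → 7:53 PM UTC.
Add 11 hours 53 minutes leg 2 → 7:46 AM UTC (Apr 21).
Add 49 minutes layover in Vantage Point → 8:35 AM UTC.
Add 11 hours 20 minutes leg 3 → 7:55 PM UTC.
Kathmandu is UTC+5:45, so local arrival = 7:55 PM + 5:45 = 1:40 AM on Apr 22.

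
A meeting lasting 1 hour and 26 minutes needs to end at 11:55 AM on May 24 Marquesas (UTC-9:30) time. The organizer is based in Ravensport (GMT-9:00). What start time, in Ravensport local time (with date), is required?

10:59 AM on May 24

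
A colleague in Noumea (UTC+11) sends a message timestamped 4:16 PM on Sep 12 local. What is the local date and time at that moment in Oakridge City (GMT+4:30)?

9:46 AM on Sep 12

In UTC: 4:16 PM − 11:00 = 5:16 AM on Sep 12.
Oakridge City is UTC+4:30: 5:16 AM + 4:30 = 9:46 AM on Sep 12.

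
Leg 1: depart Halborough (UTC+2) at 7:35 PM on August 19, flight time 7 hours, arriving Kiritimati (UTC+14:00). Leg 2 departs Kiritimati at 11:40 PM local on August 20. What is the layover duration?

Convert departure to UTC: 7:35 PM − 2:00 = 5:35 PM UTC on Aug 19.
Add 7 hours flight time → 12:35 AM UTC (Aug 20).
Kiritimati is UTC+14:00, so local arrival = 12:35 AM + 14:00 = 2:35 PM on Aug 20.
Layover = 11:40 PM − 2:35 PM = 9 hours 5 minutes.

9 hours 5 minutes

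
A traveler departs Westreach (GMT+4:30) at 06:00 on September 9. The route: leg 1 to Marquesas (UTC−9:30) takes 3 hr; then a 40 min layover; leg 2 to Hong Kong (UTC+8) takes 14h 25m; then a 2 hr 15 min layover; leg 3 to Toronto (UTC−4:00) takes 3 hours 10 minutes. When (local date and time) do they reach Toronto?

Convert departure to UTC: 06:00 − 4:30 = 01:30 UTC on Sep 9.
Add 3 hours leg 1 → 04:30 UTC.
Add 40 minutes layover in Marquesas → 05:10 UTC.
Add 14 hours and 25 minutes leg 2 → 19:35 UTC.
Add 2 hours and 15 minutes layover in Hong Kong → 21:50 UTC.
Add 3 hours and 10 minutes leg 3 → 01:00 UTC (Sep 10).
Toronto is UTC−4:00, so local arrival = 01:00 − 4:00 = 21:00 on Sep 9.

21:00 on September 9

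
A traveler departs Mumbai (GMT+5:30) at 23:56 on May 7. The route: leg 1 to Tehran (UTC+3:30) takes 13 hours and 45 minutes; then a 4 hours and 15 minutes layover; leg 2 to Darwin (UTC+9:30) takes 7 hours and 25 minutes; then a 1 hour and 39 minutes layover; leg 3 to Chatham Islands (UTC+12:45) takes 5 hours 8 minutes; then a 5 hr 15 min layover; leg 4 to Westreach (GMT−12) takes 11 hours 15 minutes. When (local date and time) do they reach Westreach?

07:08 on May 9

Convert departure to UTC: 23:56 − 5:30 = 18:26 UTC on May 7.
Add 13 hours 45 minutes leg 1 → 08:11 UTC (May 8).
Add 4 hours and 15 minutes layover in Tehran → 12:26 UTC.
Add 7 hours 25 minutes leg 2 → 19:51 UTC.
Add 1 hour 39 minutes layover in Darwin → 21:30 UTC.
Add 5 hours 8 minutes leg 3 → 02:38 UTC (May 9).
Add 5 hours 15 minutes layover in Chatham Islands → 07:53 UTC.
Add 11 hours and 15 minutes leg 4 → 19:08 UTC.
Westreach is UTC−12:00, so local arrival = 19:08 − 12:00 = 07:08 on May 9.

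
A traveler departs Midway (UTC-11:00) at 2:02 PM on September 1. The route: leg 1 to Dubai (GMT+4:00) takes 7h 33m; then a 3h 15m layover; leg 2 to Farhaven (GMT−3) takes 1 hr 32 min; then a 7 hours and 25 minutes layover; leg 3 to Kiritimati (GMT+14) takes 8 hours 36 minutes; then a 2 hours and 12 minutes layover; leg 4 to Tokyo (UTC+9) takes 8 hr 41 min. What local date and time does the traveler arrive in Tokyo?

Convert departure to UTC: 2:02 PM + 11:00 = 1:02 AM UTC on Sep 2.
Add 7 hours and 33 minutes leg 1 → 8:35 AM UTC.
Add 3 hours 15 minutes layover in Dubai → 11:50 AM UTC.
Add 1 hour and 32 minutes leg 2 → 1:22 PM UTC.
Add 7 hours 25 minutes layover in Farhaven → 8:47 PM UTC.
Add 8 hours and 36 minutes leg 3 → 5:23 AM UTC (Sep 3).
Add 2 hours and 12 minutes layover in Kiritimati → 7:35 AM UTC.
Add 8 hours 41 minutes leg 4 → 4:16 PM UTC.
Tokyo is UTC+9:00, so local arrival = 4:16 PM + 9:00 = 1:16 AM on Sep 4.

1:16 AM on September 4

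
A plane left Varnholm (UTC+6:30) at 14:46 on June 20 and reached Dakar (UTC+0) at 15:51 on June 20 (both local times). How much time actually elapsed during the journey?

7 hours 35 minutes

Departure in UTC: 14:46 − 6:30 = 08:16 on Jun 20.
Arrival is already UTC: 15:51 on Jun 20.
Elapsed = 15:51 − 08:16 = 7 hours 35 minutes.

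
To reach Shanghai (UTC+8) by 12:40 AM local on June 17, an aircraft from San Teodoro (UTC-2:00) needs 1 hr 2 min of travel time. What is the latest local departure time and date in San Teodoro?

Target arrival in UTC: 12:40 AM − 8:00 = 4:40 PM on Jun 16.
Subtract 1 hour and 2 minutes → departure 3:38 PM UTC on Jun 16.
San Teodoro is UTC−2:00: 3:38 PM − 2:00 = 1:38 PM on Jun 16.

1:38 PM on June 16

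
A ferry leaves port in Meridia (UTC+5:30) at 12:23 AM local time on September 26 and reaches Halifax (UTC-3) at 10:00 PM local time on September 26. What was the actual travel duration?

30 hours 7 minutes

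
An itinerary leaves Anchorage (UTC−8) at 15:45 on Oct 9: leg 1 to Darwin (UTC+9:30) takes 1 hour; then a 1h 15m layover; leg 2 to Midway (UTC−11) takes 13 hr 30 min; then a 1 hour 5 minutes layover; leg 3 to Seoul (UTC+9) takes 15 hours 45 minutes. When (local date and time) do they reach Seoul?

17:20 on Oct 11

Convert departure to UTC: 15:45 + 8:00 = 23:45 UTC on Oct 9.
Add 1 hour leg 1 → 00:45 UTC (Oct 10).
Add 1 hour and 15 minutes layover in Darwin → 02:00 UTC.
Add 13 hours 30 minutes leg 2 → 15:30 UTC.
Add 1 hour and 5 minutes layover in Midway → 16:35 UTC.
Add 15 hours and 45 minutes leg 3 → 08:20 UTC (Oct 11).
Seoul is UTC+9:00, so local arrival = 08:20 + 9:00 = 17:20 on Oct 11.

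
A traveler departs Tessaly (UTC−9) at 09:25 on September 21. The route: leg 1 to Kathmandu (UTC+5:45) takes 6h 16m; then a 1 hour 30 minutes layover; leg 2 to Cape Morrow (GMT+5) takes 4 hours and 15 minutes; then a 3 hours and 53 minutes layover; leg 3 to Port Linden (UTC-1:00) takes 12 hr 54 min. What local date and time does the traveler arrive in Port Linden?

22:13 on September 22

Convert departure to UTC: 09:25 + 9:00 = 18:25 UTC on Sep 21.
Add 6 hours and 16 minutes leg 1 → 00:41 UTC (Sep 22).
Add 1 hour 30 minutes layover in Kathmandu → 02:11 UTC.
Add 4 hours and 15 minutes leg 2 → 06:26 UTC.
Add 3 hours and 53 minutes layover in Cape Morrow → 10:19 UTC.
Add 12 hours and 54 minutes leg 3 → 23:13 UTC.
Port Linden is UTC−1:00, so local arrival = 23:13 − 1:00 = 22:13 on Sep 22.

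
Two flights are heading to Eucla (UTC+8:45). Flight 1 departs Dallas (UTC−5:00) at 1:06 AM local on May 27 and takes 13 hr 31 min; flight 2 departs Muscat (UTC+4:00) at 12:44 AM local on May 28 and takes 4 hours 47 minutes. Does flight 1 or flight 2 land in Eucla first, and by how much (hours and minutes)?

the first, by 5 hours 54 minutes

Flight 1 in UTC: 1:06 AM + 5:00 = 6:06 AM on May 27.
+13 hours and 31 minutes → arrive 7:37 PM UTC on May 27.
Flight 2 in UTC: 12:44 AM − 4:00 = 8:44 PM on May 27.
+4 hours and 47 minutes → arrive 1:31 AM UTC on May 28.
Flight 1 lands earlier by 5 hours 54 minutes.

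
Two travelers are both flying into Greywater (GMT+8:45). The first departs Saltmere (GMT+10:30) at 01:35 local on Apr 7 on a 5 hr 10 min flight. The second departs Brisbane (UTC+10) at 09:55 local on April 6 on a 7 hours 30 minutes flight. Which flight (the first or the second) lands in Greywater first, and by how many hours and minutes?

the second, by 12 hours 50 minutes

Flight 1 in UTC: 01:35 − 10:30 = 15:05 on Apr 6.
+5 hours and 10 minutes → arrive 20:15 UTC on Apr 6.
Flight 2 in UTC: 09:55 − 10:00 = 23:55 on Apr 5.
+7 hours 30 minutes → arrive 07:25 UTC on Apr 6.
Flight 2 lands earlier by 12 hours 50 minutes.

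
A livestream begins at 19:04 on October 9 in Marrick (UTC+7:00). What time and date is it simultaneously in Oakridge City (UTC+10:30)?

In UTC: 19:04 − 7:00 = 12:04 on Oct 9.
Oakridge City is UTC+10:30: 12:04 + 10:30 = 22:34 on Oct 9.

22:34 on Oct 9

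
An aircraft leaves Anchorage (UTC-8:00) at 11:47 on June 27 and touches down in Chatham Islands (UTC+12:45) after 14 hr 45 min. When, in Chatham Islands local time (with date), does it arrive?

Chatham Islands is 20:45 ahead of Anchorage.
After 14 hours and 45 minutes it is 02:32 (Jun 28) in Anchorage.
Shift by the zone difference: 02:32 + 20:45 = 23:17 on Jun 28 in Chatham Islands.

23:17 on Jun 28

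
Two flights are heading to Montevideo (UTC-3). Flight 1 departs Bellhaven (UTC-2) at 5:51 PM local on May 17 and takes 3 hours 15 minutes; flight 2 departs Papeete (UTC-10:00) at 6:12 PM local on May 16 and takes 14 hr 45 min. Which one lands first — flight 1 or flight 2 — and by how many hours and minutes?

the second, by 4 hours 9 minutes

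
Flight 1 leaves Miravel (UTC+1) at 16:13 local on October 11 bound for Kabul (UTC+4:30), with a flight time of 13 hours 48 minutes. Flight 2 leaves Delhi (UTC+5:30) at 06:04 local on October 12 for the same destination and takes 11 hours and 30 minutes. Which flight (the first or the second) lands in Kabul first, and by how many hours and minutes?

Flight 1 in UTC: 16:13 − 1:00 = 15:13 on Oct 11.
+13 hours 48 minutes → arrive 05:01 UTC on Oct 12.
Flight 2 in UTC: 06:04 − 5:30 = 00:34 on Oct 12.
+11 hours 30 minutes → arrive 12:04 UTC on Oct 12.
Flight 1 lands earlier by 7 hours 3 minutes.

the first, by 7 hours 3 minutes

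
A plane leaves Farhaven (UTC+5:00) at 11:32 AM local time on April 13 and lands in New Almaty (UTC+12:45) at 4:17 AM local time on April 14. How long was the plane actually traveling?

9 hours

Departure in UTC: 11:32 AM − 5:00 = 6:32 AM on Apr 13.
Arrival in UTC: 4:17 AM − 12:45 = 3:32 PM on Apr 13.
Elapsed = 3:32 PM − 6:32 AM = 9 hours.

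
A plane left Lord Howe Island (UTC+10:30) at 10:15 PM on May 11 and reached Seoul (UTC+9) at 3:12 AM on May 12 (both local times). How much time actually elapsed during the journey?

6 hours 27 minutes

Departure in UTC: 10:15 PM − 10:30 = 11:45 AM on May 11.
Arrival in UTC: 3:12 AM − 9:00 = 6:12 PM on May 11.
Elapsed = 6:12 PM − 11:45 AM = 6 hours 27 minutes.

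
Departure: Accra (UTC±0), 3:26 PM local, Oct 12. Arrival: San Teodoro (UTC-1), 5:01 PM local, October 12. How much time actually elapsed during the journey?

2 hours 35 minutes

Departure is already UTC: 3:26 PM on Oct 12.
Arrival in UTC: 5:01 PM + 1:00 = 6:01 PM on Oct 12.
Elapsed = 6:01 PM − 3:26 PM = 2 hours 35 minutes.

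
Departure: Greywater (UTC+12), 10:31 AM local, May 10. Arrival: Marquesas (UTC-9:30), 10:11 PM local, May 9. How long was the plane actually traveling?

Departure in UTC: 10:31 AM − 12:00 = 10:31 PM on May 9.
Arrival in UTC: 10:11 PM + 9:30 = 7:41 AM on May 10.
Elapsed = 7:41 AM − 10:31 PM (+1 day) = 9 hours 10 minutes.

9 hours 10 minutes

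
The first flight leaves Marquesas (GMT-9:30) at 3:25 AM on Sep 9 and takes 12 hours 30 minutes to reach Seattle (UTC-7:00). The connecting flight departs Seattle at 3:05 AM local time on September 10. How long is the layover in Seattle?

8 hours 40 minutes

Convert departure to UTC: 3:25 AM + 9:30 = 12:55 PM UTC on Sep 9.
Add 12 hours and 30 minutes flight time → 1:25 AM UTC (Sep 10).
Seattle is UTC−7:00, so local arrival = 1:25 AM − 7:00 = 6:25 PM on Sep 9.
Layover = 3:05 AM − 6:25 PM (+1 day) = 8 hours 40 minutes.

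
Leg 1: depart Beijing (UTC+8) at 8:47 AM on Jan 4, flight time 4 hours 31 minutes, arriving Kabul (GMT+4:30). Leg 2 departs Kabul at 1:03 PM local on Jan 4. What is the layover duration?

Convert departure to UTC: 8:47 AM − 8:00 = 12:47 AM UTC on Jan 4.
Add 4 hours and 31 minutes flight time → 5:18 AM UTC.
Kabul is UTC+4:30, so local arrival = 5:18 AM + 4:30 = 9:48 AM on Jan 4.
Layover = 1:03 PM − 9:48 AM = 3 hours 15 minutes.

3 hours 15 minutes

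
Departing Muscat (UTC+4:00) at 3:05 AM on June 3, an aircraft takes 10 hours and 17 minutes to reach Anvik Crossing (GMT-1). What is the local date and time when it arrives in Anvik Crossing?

8:22 AM on Jun 3

Convert departure to UTC: 3:05 AM − 4:00 = 11:05 PM UTC on Jun 2.
Add 10 hours 17 minutes travel time → 9:22 AM UTC (Jun 3).
Anvik Crossing is UTC−1:00, so local arrival = 9:22 AM − 1:00 = 8:22 AM on Jun 3.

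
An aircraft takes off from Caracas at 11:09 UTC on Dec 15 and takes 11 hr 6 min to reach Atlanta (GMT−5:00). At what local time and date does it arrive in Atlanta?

Departure is given in UTC: 11:09 on Dec 15.
Add 11 hours 6 minutes → 22:15 UTC.
Atlanta is UTC−5:00: 22:15 − 5:00 = 17:15 on Dec 15.

17:15 on Dec 15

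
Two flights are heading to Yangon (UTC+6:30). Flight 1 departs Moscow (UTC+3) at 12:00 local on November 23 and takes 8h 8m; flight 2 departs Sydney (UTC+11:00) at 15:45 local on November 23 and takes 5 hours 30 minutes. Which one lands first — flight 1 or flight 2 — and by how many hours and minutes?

Flight 1 in UTC: 12:00 − 3:00 = 09:00 on Nov 23.
+8 hours and 8 minutes → arrive 17:08 UTC on Nov 23.
Flight 2 in UTC: 15:45 − 11:00 = 04:45 on Nov 23.
+5 hours 30 minutes → arrive 10:15 UTC on Nov 23.
Flight 2 lands earlier by 6 hours 53 minutes.

the second, by 6 hours 53 minutes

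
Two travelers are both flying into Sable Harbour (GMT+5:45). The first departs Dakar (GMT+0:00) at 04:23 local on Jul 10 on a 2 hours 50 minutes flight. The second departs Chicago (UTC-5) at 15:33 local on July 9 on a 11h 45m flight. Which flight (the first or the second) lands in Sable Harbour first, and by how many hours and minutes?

the first, by 1 hour 5 minutes

Flight 1 departs at 04:23 UTC (Jul 10).
+2 hours and 50 minutes → arrive 07:13 UTC on Jul 10.
Flight 2 in UTC: 15:33 + 5:00 = 20:33 on Jul 9.
+11 hours 45 minutes → arrive 08:18 UTC on Jul 10.
Flight 1 lands earlier by 1 hour 5 minutes.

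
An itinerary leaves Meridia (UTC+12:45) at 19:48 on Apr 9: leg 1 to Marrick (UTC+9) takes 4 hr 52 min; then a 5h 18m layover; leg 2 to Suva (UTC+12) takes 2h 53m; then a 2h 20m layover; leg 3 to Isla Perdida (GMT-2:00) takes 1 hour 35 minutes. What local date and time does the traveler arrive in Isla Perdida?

22:01 on April 9

Convert departure to UTC: 19:48 − 12:45 = 07:03 UTC on Apr 9.
Add 4 hours and 52 minutes leg 1 → 11:55 UTC.
Add 5 hours and 18 minutes layover in Marrick → 17:13 UTC.
Add 2 hours 53 minutes leg 2 → 20:06 UTC.
Add 2 hours and 20 minutes layover in Suva → 22:26 UTC.
Add 1 hour 35 minutes leg 3 → 00:01 UTC (Apr 10).
Isla Perdida is UTC−2:00, so local arrival = 00:01 − 2:00 = 22:01 on Apr 9.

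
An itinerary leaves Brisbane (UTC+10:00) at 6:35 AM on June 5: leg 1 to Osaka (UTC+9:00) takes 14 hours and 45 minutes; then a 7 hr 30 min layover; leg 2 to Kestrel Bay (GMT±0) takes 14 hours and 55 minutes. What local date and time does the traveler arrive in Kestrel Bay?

9:45 AM on Jun 6

Convert departure to UTC: 6:35 AM − 10:00 = 8:35 PM UTC on Jun 4.
Add 14 hours and 45 minutes leg 1 → 11:20 AM UTC (Jun 5).
Add 7 hours 30 minutes layover in Osaka → 6:50 PM UTC.
Add 14 hours 55 minutes leg 2 → 9:45 AM UTC (Jun 6).
Kestrel Bay is UTC+0, so local arrival is the same: 9:45 AM on Jun 6.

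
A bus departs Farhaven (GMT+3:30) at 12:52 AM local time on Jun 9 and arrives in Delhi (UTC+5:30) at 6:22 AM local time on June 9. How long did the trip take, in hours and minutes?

Departure in UTC: 12:52 AM − 3:30 = 9:22 PM on Jun 8.
Arrival in UTC: 6:22 AM − 5:30 = 12:52 AM on Jun 9.
Elapsed = 12:52 AM − 9:22 PM (+1 day) = 3 hours 30 minutes.

3 hours 30 minutes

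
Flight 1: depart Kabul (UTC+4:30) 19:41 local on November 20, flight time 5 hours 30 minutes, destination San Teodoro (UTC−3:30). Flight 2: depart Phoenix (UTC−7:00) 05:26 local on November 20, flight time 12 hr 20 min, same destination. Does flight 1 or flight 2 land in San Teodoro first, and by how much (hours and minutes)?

the first, by 4 hours 5 minutes

Flight 1 in UTC: 19:41 − 4:30 = 15:11 on Nov 20.
+5 hours and 30 minutes → arrive 20:41 UTC on Nov 20.
Flight 2 in UTC: 05:26 + 7:00 = 12:26 on Nov 20.
+12 hours and 20 minutes → arrive 00:46 UTC on Nov 21.
Flight 1 lands earlier by 4 hours 5 minutes.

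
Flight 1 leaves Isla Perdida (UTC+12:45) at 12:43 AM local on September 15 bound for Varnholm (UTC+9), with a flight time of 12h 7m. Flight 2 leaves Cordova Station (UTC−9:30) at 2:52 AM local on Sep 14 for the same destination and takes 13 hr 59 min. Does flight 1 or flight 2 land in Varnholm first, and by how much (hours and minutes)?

Flight 1 in UTC: 12:43 AM − 12:45 = 11:58 AM on Sep 14.
+12 hours 7 minutes → arrive 12:05 AM UTC on Sep 15.
Flight 2 in UTC: 2:52 AM + 9:30 = 12:22 PM on Sep 14.
+13 hours and 59 minutes → arrive 2:21 AM UTC on Sep 15.
Flight 1 lands earlier by 2 hours 16 minutes.

the first, by 2 hours 16 minutes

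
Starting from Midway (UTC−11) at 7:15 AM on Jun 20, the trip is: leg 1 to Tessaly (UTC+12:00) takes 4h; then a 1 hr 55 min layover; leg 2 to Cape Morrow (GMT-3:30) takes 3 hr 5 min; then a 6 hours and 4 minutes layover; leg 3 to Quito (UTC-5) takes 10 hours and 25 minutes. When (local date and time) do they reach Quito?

Convert departure to UTC: 7:15 AM + 11:00 = 6:15 PM UTC on Jun 20.
Add 4 hours leg 1 → 10:15 PM UTC.
Add 1 hour 55 minutes layover in Tessaly → 12:10 AM UTC (Jun 21).
Add 3 hours and 5 minutes leg 2 → 3:15 AM UTC.
Add 6 hours and 4 minutes layover in Cape Morrow → 9:19 AM UTC.
Add 10 hours and 25 minutes leg 3 → 7:44 PM UTC.
Quito is UTC−5:00, so local arrival = 7:44 PM − 5:00 = 2:44 PM on Jun 21.

2:44 PM on June 21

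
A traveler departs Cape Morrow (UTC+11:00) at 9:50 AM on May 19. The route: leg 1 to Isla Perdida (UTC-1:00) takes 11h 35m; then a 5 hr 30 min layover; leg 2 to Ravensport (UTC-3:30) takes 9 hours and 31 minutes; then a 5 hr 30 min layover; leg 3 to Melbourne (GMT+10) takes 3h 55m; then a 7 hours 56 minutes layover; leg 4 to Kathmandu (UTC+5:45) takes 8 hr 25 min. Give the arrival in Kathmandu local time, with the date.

8:57 AM on May 21

Convert departure to UTC: 9:50 AM − 11:00 = 10:50 PM UTC on May 18.
Add 11 hours 35 minutes leg 1 → 10:25 AM UTC (May 19).
Add 5 hours 30 minutes layover in Isla Perdida → 3:55 PM UTC.
Add 9 hours 31 minutes leg 2 → 1:26 AM UTC (May 20).
Add 5 hours 30 minutes layover in Ravensport → 6:56 AM UTC.
Add 3 hours and 55 minutes leg 3 → 10:51 AM UTC.
Add 7 hours 56 minutes layover in Melbourne → 6:47 PM UTC.
Add 8 hours 25 minutes leg 4 → 3:12 AM UTC (May 21).
Kathmandu is UTC+5:45, so local arrival = 3:12 AM + 5:45 = 8:57 AM on May 21.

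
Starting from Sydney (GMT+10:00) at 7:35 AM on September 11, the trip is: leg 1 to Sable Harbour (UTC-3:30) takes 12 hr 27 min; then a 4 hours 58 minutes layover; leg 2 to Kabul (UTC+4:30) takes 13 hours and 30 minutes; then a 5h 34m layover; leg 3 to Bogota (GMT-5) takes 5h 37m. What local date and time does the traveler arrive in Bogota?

10:41 AM on Sep 12

Convert departure to UTC: 7:35 AM − 10:00 = 9:35 PM UTC on Sep 10.
Add 12 hours and 27 minutes leg 1 → 10:02 AM UTC (Sep 11).
Add 4 hours 58 minutes layover in Sable Harbour → 3:00 PM UTC.
Add 13 hours and 30 minutes leg 2 → 4:30 AM UTC (Sep 12).
Add 5 hours 34 minutes layover in Kabul → 10:04 AM UTC.
Add 5 hours 37 minutes leg 3 → 3:41 PM UTC.
Bogota is UTC−5:00, so local arrival = 3:41 PM − 5:00 = 10:41 AM on Sep 12.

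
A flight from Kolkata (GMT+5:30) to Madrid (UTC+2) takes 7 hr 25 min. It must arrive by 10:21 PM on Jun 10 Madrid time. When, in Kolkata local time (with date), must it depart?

Target arrival in UTC: 10:21 PM − 2:00 = 8:21 PM on Jun 10.
Subtract 7 hours and 25 minutes → departure 12:56 PM UTC on Jun 10.
Kolkata is UTC+5:30: 12:56 PM + 5:30 = 6:26 PM on Jun 10.

6:26 PM on June 10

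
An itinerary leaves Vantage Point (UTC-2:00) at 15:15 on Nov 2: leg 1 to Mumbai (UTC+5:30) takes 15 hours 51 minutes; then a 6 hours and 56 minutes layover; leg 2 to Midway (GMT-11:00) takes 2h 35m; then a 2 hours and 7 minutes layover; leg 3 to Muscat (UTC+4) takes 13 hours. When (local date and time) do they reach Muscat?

13:44 on November 4

Convert departure to UTC: 15:15 + 2:00 = 17:15 UTC on Nov 2.
Add 15 hours and 51 minutes leg 1 → 09:06 UTC (Nov 3).
Add 6 hours and 56 minutes layover in Mumbai → 16:02 UTC.
Add 2 hours 35 minutes leg 2 → 18:37 UTC.
Add 2 hours and 7 minutes layover in Midway → 20:44 UTC.
Add 13 hours leg 3 → 09:44 UTC (Nov 4).
Muscat is UTC+4:00, so local arrival = 09:44 + 4:00 = 13:44 on Nov 4.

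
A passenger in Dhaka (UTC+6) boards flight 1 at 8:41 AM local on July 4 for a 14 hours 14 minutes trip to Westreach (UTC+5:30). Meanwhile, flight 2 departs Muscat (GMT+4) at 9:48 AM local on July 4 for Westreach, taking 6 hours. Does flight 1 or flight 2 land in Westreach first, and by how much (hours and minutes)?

the second, by 5 hours 7 minutes

Flight 1 in UTC: 8:41 AM − 6:00 = 2:41 AM on Jul 4.
+14 hours and 14 minutes → arrive 4:55 PM UTC on Jul 4.
Flight 2 in UTC: 9:48 AM − 4:00 = 5:48 AM on Jul 4.
+6 hours → arrive 11:48 AM UTC on Jul 4.
Flight 2 lands earlier by 5 hours 7 minutes.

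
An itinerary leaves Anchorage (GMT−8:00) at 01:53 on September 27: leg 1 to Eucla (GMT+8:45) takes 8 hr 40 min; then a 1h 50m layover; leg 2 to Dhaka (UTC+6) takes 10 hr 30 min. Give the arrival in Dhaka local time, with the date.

12:53 on September 28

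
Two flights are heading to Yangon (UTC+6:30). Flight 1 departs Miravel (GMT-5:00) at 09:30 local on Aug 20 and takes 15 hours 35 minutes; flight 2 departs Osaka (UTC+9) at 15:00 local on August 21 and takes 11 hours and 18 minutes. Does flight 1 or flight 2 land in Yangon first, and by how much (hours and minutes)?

the first, by 11 hours 13 minutes

Flight 1 in UTC: 09:30 + 5:00 = 14:30 on Aug 20.
+15 hours 35 minutes → arrive 06:05 UTC on Aug 21.
Flight 2 in UTC: 15:00 − 9:00 = 06:00 on Aug 21.
+11 hours 18 minutes → arrive 17:18 UTC on Aug 21.
Flight 1 lands earlier by 11 hours 13 minutes.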